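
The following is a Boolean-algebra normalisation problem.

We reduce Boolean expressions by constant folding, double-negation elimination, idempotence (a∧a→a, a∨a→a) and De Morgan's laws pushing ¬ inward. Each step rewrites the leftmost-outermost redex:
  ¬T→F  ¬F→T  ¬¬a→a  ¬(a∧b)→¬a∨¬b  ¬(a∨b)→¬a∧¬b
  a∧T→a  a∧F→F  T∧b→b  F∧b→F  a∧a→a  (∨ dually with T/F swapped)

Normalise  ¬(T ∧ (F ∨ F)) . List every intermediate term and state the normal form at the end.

Answer: normal form = T  (in 6 steps)

Derivation:
  start: ¬(T ∧ (F ∨ F))
  step 1: ¬T ∨ ¬(F ∨ F)
  step 2: F ∨ ¬(F ∨ F)
  step 3: ¬(F ∨ F)
  step 4: ¬F ∧ ¬F
  step 5: ¬F
  step 6: T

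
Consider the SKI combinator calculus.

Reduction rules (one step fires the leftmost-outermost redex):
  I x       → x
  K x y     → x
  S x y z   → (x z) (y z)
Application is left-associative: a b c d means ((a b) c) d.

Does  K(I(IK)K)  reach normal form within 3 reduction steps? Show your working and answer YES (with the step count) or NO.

Answer: YES — reaches normal form K(KK) in 2 ≤ 3 steps

Working:
  start: K(I(IK)K)
  [1] K(IKK)
  [2] K(KK)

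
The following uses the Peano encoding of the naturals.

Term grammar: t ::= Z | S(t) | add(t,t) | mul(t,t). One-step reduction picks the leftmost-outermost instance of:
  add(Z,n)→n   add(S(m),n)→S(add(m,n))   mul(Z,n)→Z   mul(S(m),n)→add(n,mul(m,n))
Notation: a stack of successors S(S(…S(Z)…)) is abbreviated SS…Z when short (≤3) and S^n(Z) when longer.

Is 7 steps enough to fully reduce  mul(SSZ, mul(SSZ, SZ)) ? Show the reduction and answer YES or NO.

  start: mul(SSZ, mul(SSZ, SZ))
  step 1: add(mul(SSZ, SZ), mul(SZ, mul(SSZ, SZ)))
  step 2: add(add(SZ, mul(SZ, SZ)), mul(SZ, mul(SSZ, SZ)))
  step 3: add(S(add(Z, mul(SZ, SZ))), mul(SZ, mul(SSZ, SZ)))
  step 4: S(add(add(Z, mul(SZ, SZ)), mul(SZ, mul(SSZ, SZ))))
  step 5: S(add(mul(SZ, SZ), mul(SZ, mul(SSZ, SZ))))
  step 6: S(add(add(SZ, mul(Z, SZ)), mul(SZ, mul(SSZ, SZ))))
  step 7: S(add(S(add(Z, mul(Z, SZ))), mul(SZ, mul(SSZ, SZ))))

Answer: NO — after 7 steps the term is S(add(S(add(Z, mul(Z, SZ))), mul(SZ, mul(SSZ, SZ)))), not yet normal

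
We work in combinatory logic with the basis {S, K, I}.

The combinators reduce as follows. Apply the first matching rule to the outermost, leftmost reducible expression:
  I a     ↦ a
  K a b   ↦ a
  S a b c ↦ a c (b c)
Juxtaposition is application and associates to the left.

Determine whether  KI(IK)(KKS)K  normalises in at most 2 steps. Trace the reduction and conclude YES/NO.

  start: KI(IK)(KKS)K
  →1  I(KKS)K
  →2  KKSK

Answer: NO — after 2 steps the term is KKSK, not yet normal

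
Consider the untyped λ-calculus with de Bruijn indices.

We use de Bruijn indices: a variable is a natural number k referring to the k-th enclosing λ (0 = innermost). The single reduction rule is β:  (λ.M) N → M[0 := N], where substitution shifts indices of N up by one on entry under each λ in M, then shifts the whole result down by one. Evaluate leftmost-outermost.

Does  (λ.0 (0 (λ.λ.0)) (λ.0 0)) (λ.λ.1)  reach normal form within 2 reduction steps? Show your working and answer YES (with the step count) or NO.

Answer: NO — after 2 steps the term is (λ.(λ.λ.1) (λ.λ.0)) (λ.0 0), not yet normal

Reduction:
  start: (λ.0 (0 (λ.λ.0)) (λ.0 0)) (λ.λ.1)
  →1  (λ.λ.1) ((λ.λ.1) (λ.λ.0)) (λ.0 0)
  →2  (λ.(λ.λ.1) (λ.λ.0)) (λ.0 0)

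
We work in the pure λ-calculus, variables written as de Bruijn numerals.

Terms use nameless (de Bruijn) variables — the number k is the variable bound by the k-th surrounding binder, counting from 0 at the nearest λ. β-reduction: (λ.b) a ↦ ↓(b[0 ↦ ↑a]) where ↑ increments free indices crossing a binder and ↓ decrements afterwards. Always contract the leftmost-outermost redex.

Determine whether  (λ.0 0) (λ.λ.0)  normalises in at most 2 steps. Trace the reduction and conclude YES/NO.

  start: (λ.0 0) (λ.λ.0)
  step 1: (λ.λ.0) (λ.λ.0)
  step 2: λ.0

Answer: YES — reaches normal form λ.0 in 2 ≤ 2 steps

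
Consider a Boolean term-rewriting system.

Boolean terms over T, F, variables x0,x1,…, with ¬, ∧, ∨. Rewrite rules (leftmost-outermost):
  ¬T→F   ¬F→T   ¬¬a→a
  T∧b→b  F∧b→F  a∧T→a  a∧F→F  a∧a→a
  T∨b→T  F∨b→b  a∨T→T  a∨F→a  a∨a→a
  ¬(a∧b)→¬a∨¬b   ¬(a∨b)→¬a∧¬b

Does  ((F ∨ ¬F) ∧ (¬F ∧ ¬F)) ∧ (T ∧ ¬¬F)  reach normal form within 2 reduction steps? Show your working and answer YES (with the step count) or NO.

  start: ((F ∨ ¬F) ∧ (¬F ∧ ¬F)) ∧ (T ∧ ¬¬F)
  [1] (¬F ∧ (¬F ∧ ¬F)) ∧ (T ∧ ¬¬F)
  [2] (T ∧ (¬F ∧ ¬F)) ∧ (T ∧ ¬¬F)

Answer: NO — after 2 steps the term is (T ∧ (¬F ∧ ¬F)) ∧ (T ∧ ¬¬F), not yet normal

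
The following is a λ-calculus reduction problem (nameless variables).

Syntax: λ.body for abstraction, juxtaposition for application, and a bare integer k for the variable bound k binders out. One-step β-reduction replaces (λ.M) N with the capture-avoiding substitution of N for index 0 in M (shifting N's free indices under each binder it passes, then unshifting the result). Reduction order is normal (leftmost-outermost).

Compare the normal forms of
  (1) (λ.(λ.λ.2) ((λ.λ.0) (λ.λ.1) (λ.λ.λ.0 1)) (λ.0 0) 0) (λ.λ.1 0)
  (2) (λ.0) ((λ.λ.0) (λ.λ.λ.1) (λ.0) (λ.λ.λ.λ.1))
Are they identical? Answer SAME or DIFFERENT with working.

Term A:
  start: (λ.(λ.λ.2) ((λ.λ.0) (λ.λ.1) (λ.λ.λ.0 1)) (λ.0 0) 0) (λ.λ.1 0)
  step 1: (λ.λ.λ.λ.1 0) ((λ.λ.0) (λ.λ.1) (λ.λ.λ.0 1)) (λ.0 0) (λ.λ.1 0)
  step 2: (λ.λ.λ.1 0) (λ.0 0) (λ.λ.1 0)
  step 3: (λ.λ.1 0) (λ.λ.1 0)
  step 4: λ.(λ.λ.1 0) 0
  step 5: λ.λ.1 0

Term B:
  start: (λ.0) ((λ.λ.0) (λ.λ.λ.1) (λ.0) (λ.λ.λ.λ.1))
  step 1: (λ.λ.0) (λ.λ.λ.1) (λ.0) (λ.λ.λ.λ.1)
  step 2: (λ.0) (λ.0) (λ.λ.λ.λ.1)
  step 3: (λ.0) (λ.λ.λ.λ.1)
  step 4: λ.λ.λ.λ.1

Answer: DIFFERENT — A ⇓ λ.λ.1 0, B ⇓ λ.λ.λ.λ.1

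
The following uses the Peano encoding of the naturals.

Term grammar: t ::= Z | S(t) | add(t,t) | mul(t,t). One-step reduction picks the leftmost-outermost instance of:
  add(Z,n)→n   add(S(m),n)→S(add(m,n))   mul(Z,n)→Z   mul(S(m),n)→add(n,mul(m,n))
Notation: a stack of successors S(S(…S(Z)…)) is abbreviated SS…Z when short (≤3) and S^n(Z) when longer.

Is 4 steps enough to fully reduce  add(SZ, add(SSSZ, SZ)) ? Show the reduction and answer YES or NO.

  start: add(SZ, add(SSSZ, SZ))
  step 1: S(add(Z, add(SSSZ, SZ)))
  step 2: S(add(SSSZ, SZ))
  step 3: S(S(add(SSZ, SZ)))
  step 4: S(S(S(add(SZ, SZ))))

Answer: NO — after 4 steps the term is S(S(S(add(SZ, SZ)))), not yet normal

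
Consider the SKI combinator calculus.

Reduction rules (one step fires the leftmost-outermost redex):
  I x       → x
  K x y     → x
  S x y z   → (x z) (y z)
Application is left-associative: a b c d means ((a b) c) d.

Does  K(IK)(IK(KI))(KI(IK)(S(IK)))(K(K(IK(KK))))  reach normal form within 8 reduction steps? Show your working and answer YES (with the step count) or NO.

  start: K(IK)(IK(KI))(KI(IK)(S(IK)))(K(K(IK(KK))))
  →1  IK(KI(IK)(S(IK)))(K(K(IK(KK))))
  →2  K(KI(IK)(S(IK)))(K(K(IK(KK))))
  →3  KI(IK)(S(IK))
  →4  I(S(IK))
  →5  S(IK)
  →6  SK

Answer: YES — reaches normal form SK in 6 ≤ 8 steps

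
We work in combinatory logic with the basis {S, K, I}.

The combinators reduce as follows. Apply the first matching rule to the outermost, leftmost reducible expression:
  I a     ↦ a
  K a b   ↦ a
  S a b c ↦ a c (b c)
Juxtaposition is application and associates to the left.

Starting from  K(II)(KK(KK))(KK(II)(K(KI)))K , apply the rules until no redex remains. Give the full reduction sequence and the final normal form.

  start: K(II)(KK(KK))(KK(II)(K(KI)))K
  [1] II(KK(II)(K(KI)))K
  [2] I(KK(II)(K(KI)))K
  [3] KK(II)(K(KI))K
  [4] K(K(KI))K
  [5] K(KI)

Answer: normal form = K(KI)  (in 5 steps)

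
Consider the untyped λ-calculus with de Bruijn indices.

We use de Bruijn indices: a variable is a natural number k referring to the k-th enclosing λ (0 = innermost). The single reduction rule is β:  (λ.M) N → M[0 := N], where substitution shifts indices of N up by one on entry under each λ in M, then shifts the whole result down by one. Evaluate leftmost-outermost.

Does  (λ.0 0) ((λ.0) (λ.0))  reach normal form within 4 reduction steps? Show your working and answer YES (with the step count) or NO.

Answer: YES — reaches normal form λ.0 in 4 ≤ 4 steps

Reduction:
  start: (λ.0 0) ((λ.0) (λ.0))
  →1  (λ.0) (λ.0) ((λ.0) (λ.0))
  →2  (λ.0) ((λ.0) (λ.0))
  →3  (λ.0) (λ.0)
  →4  λ.0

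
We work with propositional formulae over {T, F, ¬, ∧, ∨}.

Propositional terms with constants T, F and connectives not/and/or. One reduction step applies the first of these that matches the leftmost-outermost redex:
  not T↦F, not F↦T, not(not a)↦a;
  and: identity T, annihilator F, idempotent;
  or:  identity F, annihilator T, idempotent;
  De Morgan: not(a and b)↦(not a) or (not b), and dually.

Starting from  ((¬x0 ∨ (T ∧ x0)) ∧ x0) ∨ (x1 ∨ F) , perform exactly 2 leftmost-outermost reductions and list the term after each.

Answer: after 2 steps: ((¬x0 ∨ x0) ∧ x0) ∨ x1

Derivation:
  start: ((¬x0 ∨ (T ∧ x0)) ∧ x0) ∨ (x1 ∨ F)
  →1  ((¬x0 ∨ x0) ∧ x0) ∨ (x1 ∨ F)
  →2  ((¬x0 ∨ x0) ∧ x0) ∨ x1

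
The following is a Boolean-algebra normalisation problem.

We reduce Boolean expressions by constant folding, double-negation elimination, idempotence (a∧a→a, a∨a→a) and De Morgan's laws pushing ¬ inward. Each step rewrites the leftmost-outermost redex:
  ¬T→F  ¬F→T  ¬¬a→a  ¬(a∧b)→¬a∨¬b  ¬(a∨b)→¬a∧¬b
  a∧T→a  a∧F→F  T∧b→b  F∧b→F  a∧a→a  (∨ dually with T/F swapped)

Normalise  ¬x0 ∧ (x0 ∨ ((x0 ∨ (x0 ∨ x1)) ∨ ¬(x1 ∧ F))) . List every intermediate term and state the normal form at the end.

  start: ¬x0 ∧ (x0 ∨ ((x0 ∨ (x0 ∨ x1)) ∨ ¬(x1 ∧ F)))
  [1] ¬x0 ∧ (x0 ∨ ((x0 ∨ (x0 ∨ x1)) ∨ (¬x1 ∨ ¬F)))
  [2] ¬x0 ∧ (x0 ∨ ((x0 ∨ (x0 ∨ x1)) ∨ (¬x1 ∨ T)))
  [3] ¬x0 ∧ (x0 ∨ ((x0 ∨ (x0 ∨ x1)) ∨ T))
  [4] ¬x0 ∧ (x0 ∨ T)
  [5] ¬x0 ∧ T
  [6] ¬x0

Answer: normal form = ¬x0  (in 6 steps)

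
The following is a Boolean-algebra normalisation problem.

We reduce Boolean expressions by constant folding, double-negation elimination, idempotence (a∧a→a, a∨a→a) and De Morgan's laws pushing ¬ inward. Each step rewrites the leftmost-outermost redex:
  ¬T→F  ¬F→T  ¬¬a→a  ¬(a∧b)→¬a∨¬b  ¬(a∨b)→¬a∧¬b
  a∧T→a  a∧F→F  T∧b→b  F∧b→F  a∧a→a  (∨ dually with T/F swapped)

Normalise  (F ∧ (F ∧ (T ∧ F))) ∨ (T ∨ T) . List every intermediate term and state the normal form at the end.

Answer: normal form = T  (in 3 steps)

Derivation:
  start: (F ∧ (F ∧ (T ∧ F))) ∨ (T ∨ T)
  step 1: F ∨ (T ∨ T)
  step 2: T ∨ T
  step 3: T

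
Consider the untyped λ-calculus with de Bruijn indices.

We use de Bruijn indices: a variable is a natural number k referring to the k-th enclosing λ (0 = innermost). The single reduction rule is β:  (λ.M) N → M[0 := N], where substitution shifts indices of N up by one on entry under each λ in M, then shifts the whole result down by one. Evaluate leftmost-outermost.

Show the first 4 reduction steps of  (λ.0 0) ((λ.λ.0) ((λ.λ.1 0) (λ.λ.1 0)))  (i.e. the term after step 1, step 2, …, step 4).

Answer: after 4 steps: λ.0

Working:
  start: (λ.0 0) ((λ.λ.0) ((λ.λ.1 0) (λ.λ.1 0)))
  →1  (λ.λ.0) ((λ.λ.1 0) (λ.λ.1 0)) ((λ.λ.0) ((λ.λ.1 0) (λ.λ.1 0)))
  →2  (λ.0) ((λ.λ.0) ((λ.λ.1 0) (λ.λ.1 0)))
  →3  (λ.λ.0) ((λ.λ.1 0) (λ.λ.1 0))
  →4  λ.0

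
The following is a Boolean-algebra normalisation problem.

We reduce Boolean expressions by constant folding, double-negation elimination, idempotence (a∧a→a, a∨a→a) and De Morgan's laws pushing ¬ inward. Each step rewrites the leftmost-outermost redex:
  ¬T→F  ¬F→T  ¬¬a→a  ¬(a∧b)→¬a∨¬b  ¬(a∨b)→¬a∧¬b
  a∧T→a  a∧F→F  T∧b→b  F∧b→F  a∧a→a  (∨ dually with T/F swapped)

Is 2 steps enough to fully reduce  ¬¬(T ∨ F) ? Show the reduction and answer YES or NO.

Answer: YES — reaches normal form T in 2 ≤ 2 steps

Reduction:
  start: ¬¬(T ∨ F)
  [1] T ∨ F
  [2] T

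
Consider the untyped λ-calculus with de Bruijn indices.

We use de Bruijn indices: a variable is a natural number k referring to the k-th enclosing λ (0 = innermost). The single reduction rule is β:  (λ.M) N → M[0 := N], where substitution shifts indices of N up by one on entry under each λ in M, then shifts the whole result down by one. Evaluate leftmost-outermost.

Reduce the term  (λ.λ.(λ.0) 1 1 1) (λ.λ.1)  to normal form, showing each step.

  start: (λ.λ.(λ.0) 1 1 1) (λ.λ.1)
  [1] λ.(λ.0) (λ.λ.1) (λ.λ.1) (λ.λ.1)
  [2] λ.(λ.λ.1) (λ.λ.1) (λ.λ.1)
  [3] λ.(λ.λ.λ.1) (λ.λ.1)
  [4] λ.λ.λ.1

Answer: normal form = λ.λ.λ.1  (in 4 steps)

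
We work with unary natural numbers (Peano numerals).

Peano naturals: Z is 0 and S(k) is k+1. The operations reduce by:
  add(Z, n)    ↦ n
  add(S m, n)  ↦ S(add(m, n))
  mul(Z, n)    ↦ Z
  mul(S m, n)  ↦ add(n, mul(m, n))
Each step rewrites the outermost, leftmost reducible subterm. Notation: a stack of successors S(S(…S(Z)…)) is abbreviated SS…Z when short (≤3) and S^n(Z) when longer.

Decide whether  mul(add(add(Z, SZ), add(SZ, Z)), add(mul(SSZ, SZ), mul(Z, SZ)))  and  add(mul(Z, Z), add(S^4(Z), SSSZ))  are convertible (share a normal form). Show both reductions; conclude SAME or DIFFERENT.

Term A:
  start: mul(add(add(Z, SZ), add(SZ, Z)), add(mul(SSZ, SZ), mul(Z, SZ)))
  [1] mul(add(SZ, add(SZ, Z)), add(mul(SSZ, SZ), mul(Z, SZ)))
  [2] mul(S(add(Z, add(SZ, Z))), add(mul(SSZ, SZ), mul(Z, SZ)))
  [3] add(add(mul(SSZ, SZ), mul(Z, SZ)), mul(add(Z, add(SZ, Z)), add(mul(SSZ, SZ), mul(Z, SZ))))
  [4] add(add(add(SZ, mul(SZ, SZ)), mul(Z, SZ)), mul(add(Z, add(SZ, Z)), add(mul(SSZ, SZ), mul(Z, SZ))))
  [5] add(add(S(add(Z, mul(SZ, SZ))), mul(Z, SZ)), mul(add(Z, add(SZ, Z)), add(mul(SSZ, SZ), mul(Z, SZ))))
  [6] add(S(add(add(Z, mul(SZ, SZ)), mul(Z, SZ))), mul(add(Z, add(SZ, Z)), add(mul(SSZ, SZ), mul(Z, SZ))))
  [7] S(add(add(add(Z, mul(SZ, SZ)), mul(Z, SZ)), mul(add(Z, add(SZ, Z)), add(mul(SSZ, SZ), mul(Z, SZ)))))
  [8] S(add(add(mul(SZ, SZ), mul(Z, SZ)), mul(add(Z, add(SZ, Z)), add(mul(SSZ, SZ), mul(Z, SZ)))))
  [9] S(add(add(add(SZ, mul(Z, SZ)), mul(Z, SZ)), mul(add(Z, add(SZ, Z)), add(mul(SSZ, SZ), mul(Z, SZ)))))
  [10] S(add(add(S(add(Z, mul(Z, SZ))), mul(Z, SZ)), mul(add(Z, add(SZ, Z)), add(mul(SSZ, SZ), mul(Z, SZ)))))
  [11] S(add(S(add(add(Z, mul(Z, SZ)), mul(Z, SZ))), mul(add(Z, add(SZ, Z)), add(mul(SSZ, SZ), mul(Z, SZ)))))
  [12] S(S(add(add(add(Z, mul(Z, SZ)), mul(Z, SZ)), mul(add(Z, add(SZ, Z)), add(mul(SSZ, SZ), mul(Z, SZ))))))
  [13] S(S(add(add(mul(Z, SZ), mul(Z, SZ)), mul(add(Z, add(SZ, Z)), add(mul(SSZ, SZ), mul(Z, SZ))))))
  [14] S(S(add(add(Z, mul(Z, SZ)), mul(add(Z, add(SZ, Z)), add(mul(SSZ, SZ), mul(Z, SZ))))))
  [15] S(S(add(mul(Z, SZ), mul(add(Z, add(SZ, Z)), add(mul(SSZ, SZ), mul(Z, SZ))))))
  [16] S(S(add(Z, mul(add(Z, add(SZ, Z)), add(mul(SSZ, SZ), mul(Z, SZ))))))
  [17] S(S(mul(add(Z, add(SZ, Z)), add(mul(SSZ, SZ), mul(Z, SZ)))))
  [18] S(S(mul(add(SZ, Z), add(mul(SSZ, SZ), mul(Z, SZ)))))
  [19] S(S(mul(S(add(Z, Z)), add(mul(SSZ, SZ), mul(Z, SZ)))))
  [20] S(S(add(add(mul(SSZ, SZ), mul(Z, SZ)), mul(add(Z, Z), add(mul(SSZ, SZ), mul(Z, SZ))))))
  [21] S(S(add(add(add(SZ, mul(SZ, SZ)), mul(Z, SZ)), mul(add(Z, Z), add(mul(SSZ, SZ), mul(Z, SZ))))))
  [22] S(S(add(add(S(add(Z, mul(SZ, SZ))), mul(Z, SZ)), mul(add(Z, Z), add(mul(SSZ, SZ), mul(Z, SZ))))))
  [23] S(S(add(S(add(add(Z, mul(SZ, SZ)), mul(Z, SZ))), mul(add(Z, Z), add(mul(SSZ, SZ), mul(Z, SZ))))))
  [24] S(S(S(add(add(add(Z, mul(SZ, SZ)), mul(Z, SZ)), mul(add(Z, Z), add(mul(SSZ, SZ), mul(Z, SZ)))))))
  [25] S(S(S(add(add(mul(SZ, SZ), mul(Z, SZ)), mul(add(Z, Z), add(mul(SSZ, SZ), mul(Z, SZ)))))))
  [26] S(S(S(add(add(add(SZ, mul(Z, SZ)), mul(Z, SZ)), mul(add(Z, Z), add(mul(SSZ, SZ), mul(Z, SZ)))))))
  [27] S(S(S(add(add(S(add(Z, mul(Z, SZ))), mul(Z, SZ)), mul(add(Z, Z), add(mul(SSZ, SZ), mul(Z, SZ)))))))
  [28] S(S(S(add(S(add(add(Z, mul(Z, SZ)), mul(Z, SZ))), mul(add(Z, Z), add(mul(SSZ, SZ), mul(Z, SZ)))))))
  [29] S(S(S(S(add(add(add(Z, mul(Z, SZ)), mul(Z, SZ)), mul(add(Z, Z), add(mul(SSZ, SZ), mul(Z, SZ))))))))
  [30] S(S(S(S(add(add(mul(Z, SZ), mul(Z, SZ)), mul(add(Z, Z), add(mul(SSZ, SZ), mul(Z, SZ))))))))
  [31] S(S(S(S(add(add(Z, mul(Z, SZ)), mul(add(Z, Z), add(mul(SSZ, SZ), mul(Z, SZ))))))))
  [32] S(S(S(S(add(mul(Z, SZ), mul(add(Z, Z), add(mul(SSZ, SZ), mul(Z, SZ))))))))
  [33] S(S(S(S(add(Z, mul(add(Z, Z), add(mul(SSZ, SZ), mul(Z, SZ))))))))
  [34] S(S(S(S(mul(add(Z, Z), add(mul(SSZ, SZ), mul(Z, SZ)))))))
  [35] S(S(S(S(mul(Z, add(mul(SSZ, SZ), mul(Z, SZ)))))))
  [36] S^4(Z)

Term B:
  start: add(mul(Z, Z), add(S^4(Z), SSSZ))
  [1] add(Z, add(S^4(Z), SSSZ))
  [2] add(S^4(Z), SSSZ)
  [3] S(add(SSSZ, SSSZ))
  [4] S(S(add(SSZ, SSSZ)))
  [5] S(S(S(add(SZ, SSSZ))))
  [6] S(S(S(S(add(Z, SSSZ)))))
  [7] S^7(Z)

Answer: DIFFERENT — A ⇓ S^4(Z), B ⇓ S^7(Z)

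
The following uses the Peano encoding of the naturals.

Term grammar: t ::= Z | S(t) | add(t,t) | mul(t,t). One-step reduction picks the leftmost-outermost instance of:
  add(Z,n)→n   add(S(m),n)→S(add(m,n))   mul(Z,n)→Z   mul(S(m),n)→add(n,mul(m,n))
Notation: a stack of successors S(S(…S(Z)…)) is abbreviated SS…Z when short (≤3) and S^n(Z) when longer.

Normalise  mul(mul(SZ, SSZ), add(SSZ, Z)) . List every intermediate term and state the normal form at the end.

  start: mul(mul(SZ, SSZ), add(SSZ, Z))
  step 1: mul(add(SSZ, mul(Z, SSZ)), add(SSZ, Z))
  step 2: mul(S(add(SZ, mul(Z, SSZ))), add(SSZ, Z))
  step 3: add(add(SSZ, Z), mul(add(SZ, mul(Z, SSZ)), add(SSZ, Z)))
  step 4: add(S(add(SZ, Z)), mul(add(SZ, mul(Z, SSZ)), add(SSZ, Z)))
  step 5: S(add(add(SZ, Z), mul(add(SZ, mul(Z, SSZ)), add(SSZ, Z))))
  step 6: S(add(S(add(Z, Z)), mul(add(SZ, mul(Z, SSZ)), add(SSZ, Z))))
  step 7: S(S(add(add(Z, Z), mul(add(SZ, mul(Z, SSZ)), add(SSZ, Z)))))
  step 8: S(S(add(Z, mul(add(SZ, mul(Z, SSZ)), add(SSZ, Z)))))
  step 9: S(S(mul(add(SZ, mul(Z, SSZ)), add(SSZ, Z))))
  step 10: S(S(mul(S(add(Z, mul(Z, SSZ))), add(SSZ, Z))))
  step 11: S(S(add(add(SSZ, Z), mul(add(Z, mul(Z, SSZ)), add(SSZ, Z)))))
  step 12: S(S(add(S(add(SZ, Z)), mul(add(Z, mul(Z, SSZ)), add(SSZ, Z)))))
  step 13: S(S(S(add(add(SZ, Z), mul(add(Z, mul(Z, SSZ)), add(SSZ, Z))))))
  step 14: S(S(S(add(S(add(Z, Z)), mul(add(Z, mul(Z, SSZ)), add(SSZ, Z))))))
  step 15: S(S(S(S(add(add(Z, Z), mul(add(Z, mul(Z, SSZ)), add(SSZ, Z)))))))
  step 16: S(S(S(S(add(Z, mul(add(Z, mul(Z, SSZ)), add(SSZ, Z)))))))
  step 17: S(S(S(S(mul(add(Z, mul(Z, SSZ)), add(SSZ, Z))))))
  step 18: S(S(S(S(mul(mul(Z, SSZ), add(SSZ, Z))))))
  step 19: S(S(S(S(mul(Z, add(SSZ, Z))))))
  step 20: S^4(Z)

Answer: normal form = S^4(Z)  (in 20 steps)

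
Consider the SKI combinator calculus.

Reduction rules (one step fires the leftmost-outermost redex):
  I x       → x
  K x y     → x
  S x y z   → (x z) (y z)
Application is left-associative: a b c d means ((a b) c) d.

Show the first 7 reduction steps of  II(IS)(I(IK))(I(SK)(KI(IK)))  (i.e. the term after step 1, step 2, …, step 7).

Answer: after 7 steps: SK(SKI)

Reduction:
  start: II(IS)(I(IK))(I(SK)(KI(IK)))
  [1] I(IS)(I(IK))(I(SK)(KI(IK)))
  [2] IS(I(IK))(I(SK)(KI(IK)))
  [3] S(I(IK))(I(SK)(KI(IK)))
  [4] S(IK)(I(SK)(KI(IK)))
  [5] SK(I(SK)(KI(IK)))
  [6] SK(SK(KI(IK)))
  [7] SK(SKI)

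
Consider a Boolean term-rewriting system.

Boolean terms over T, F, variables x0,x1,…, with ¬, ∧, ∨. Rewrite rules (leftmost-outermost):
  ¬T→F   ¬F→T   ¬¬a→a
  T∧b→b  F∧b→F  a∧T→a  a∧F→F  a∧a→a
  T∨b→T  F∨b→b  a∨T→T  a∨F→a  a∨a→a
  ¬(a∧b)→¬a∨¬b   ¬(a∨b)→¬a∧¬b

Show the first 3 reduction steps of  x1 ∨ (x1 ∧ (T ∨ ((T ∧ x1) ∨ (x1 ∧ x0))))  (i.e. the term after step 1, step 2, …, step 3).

  start: x1 ∨ (x1 ∧ (T ∨ ((T ∧ x1) ∨ (x1 ∧ x0))))
  →1  x1 ∨ (x1 ∧ T)
  →2  x1 ∨ x1
  →3  x1

Answer: after 3 steps: x1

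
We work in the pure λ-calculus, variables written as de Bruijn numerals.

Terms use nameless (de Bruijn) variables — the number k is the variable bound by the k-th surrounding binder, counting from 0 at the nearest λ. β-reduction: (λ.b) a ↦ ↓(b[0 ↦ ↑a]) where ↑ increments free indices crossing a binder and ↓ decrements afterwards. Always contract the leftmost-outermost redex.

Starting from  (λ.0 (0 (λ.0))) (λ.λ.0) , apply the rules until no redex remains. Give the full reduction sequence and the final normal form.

Answer: normal form = λ.0  (in 2 steps)

Working:
  start: (λ.0 (0 (λ.0))) (λ.λ.0)
  step 1: (λ.λ.0) ((λ.λ.0) (λ.0))
  step 2: λ.0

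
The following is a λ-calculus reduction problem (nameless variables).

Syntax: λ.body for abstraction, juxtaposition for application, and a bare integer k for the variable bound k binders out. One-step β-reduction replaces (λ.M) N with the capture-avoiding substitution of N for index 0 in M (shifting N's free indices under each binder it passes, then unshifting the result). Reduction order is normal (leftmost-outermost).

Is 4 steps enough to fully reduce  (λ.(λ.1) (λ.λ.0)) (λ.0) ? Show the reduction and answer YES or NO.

  start: (λ.(λ.1) (λ.λ.0)) (λ.0)
  [1] (λ.λ.0) (λ.λ.0)
  [2] λ.0

Answer: YES — reaches normal form λ.0 in 2 ≤ 4 steps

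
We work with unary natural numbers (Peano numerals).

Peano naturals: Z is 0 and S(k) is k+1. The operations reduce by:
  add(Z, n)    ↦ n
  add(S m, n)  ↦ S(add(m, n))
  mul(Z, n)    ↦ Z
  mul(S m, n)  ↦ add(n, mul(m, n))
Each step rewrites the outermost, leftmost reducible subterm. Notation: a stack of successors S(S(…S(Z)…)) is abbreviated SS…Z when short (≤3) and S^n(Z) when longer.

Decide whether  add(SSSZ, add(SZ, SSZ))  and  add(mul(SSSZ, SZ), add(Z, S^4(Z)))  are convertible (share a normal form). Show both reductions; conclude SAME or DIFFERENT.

Answer: DIFFERENT — A ⇓ S^6(Z), B ⇓ S^7(Z)

Working:
Term A:
  start: add(SSSZ, add(SZ, SSZ))
  →1  S(add(SSZ, add(SZ, SSZ)))
  →2  S(S(add(SZ, add(SZ, SSZ))))
  →3  S(S(S(add(Z, add(SZ, SSZ)))))
  →4  S(S(S(add(SZ, SSZ))))
  →5  S(S(S(S(add(Z, SSZ)))))
  →6  S^6(Z)

Term B:
  start: add(mul(SSSZ, SZ), add(Z, S^4(Z)))
  →1  add(add(SZ, mul(SSZ, SZ)), add(Z, S^4(Z)))
  →2  add(S(add(Z, mul(SSZ, SZ))), add(Z, S^4(Z)))
  →3  S(add(add(Z, mul(SSZ, SZ)), add(Z, S^4(Z))))
  →4  S(add(mul(SSZ, SZ), add(Z, S^4(Z))))
  →5  S(add(add(SZ, mul(SZ, SZ)), add(Z, S^4(Z))))
  →6  S(add(S(add(Z, mul(SZ, SZ))), add(Z, S^4(Z))))
  →7  S(S(add(add(Z, mul(SZ, SZ)), add(Z, S^4(Z)))))
  →8  S(S(add(mul(SZ, SZ), add(Z, S^4(Z)))))
  →9  S(S(add(add(SZ, mul(Z, SZ)), add(Z, S^4(Z)))))
  →10  S(S(add(S(add(Z, mul(Z, SZ))), add(Z, S^4(Z)))))
  →11  S(S(S(add(add(Z, mul(Z, SZ)), add(Z, S^4(Z))))))
  →12  S(S(S(add(mul(Z, SZ), add(Z, S^4(Z))))))
  →13  S(S(S(add(Z, add(Z, S^4(Z))))))
  →14  S(S(S(add(Z, S^4(Z)))))
  →15  S^7(Z)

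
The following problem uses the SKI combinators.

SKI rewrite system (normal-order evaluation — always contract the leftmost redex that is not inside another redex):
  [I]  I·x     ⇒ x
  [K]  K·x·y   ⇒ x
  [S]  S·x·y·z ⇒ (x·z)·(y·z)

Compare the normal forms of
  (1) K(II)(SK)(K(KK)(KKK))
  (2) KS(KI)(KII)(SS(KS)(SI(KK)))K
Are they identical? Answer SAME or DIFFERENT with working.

Answer: SAME — A ⇓ KK, B ⇓ KK

Reduction:
Term A:
  start: K(II)(SK)(K(KK)(KKK))
  step 1: II(K(KK)(KKK))
  step 2: I(K(KK)(KKK))
  step 3: K(KK)(KKK)
  step 4: KK

Term B:
  start: KS(KI)(KII)(SS(KS)(SI(KK)))K
  step 1: S(KII)(SS(KS)(SI(KK)))K
  step 2: KIIK(SS(KS)(SI(KK))K)
  step 3: IK(SS(KS)(SI(KK))K)
  step 4: K(SS(KS)(SI(KK))K)
  step 5: K(S(SI(KK))(KS(SI(KK)))K)
  step 6: K(SI(KK)K(KS(SI(KK))K))
  step 7: K(IK(KKK)(KS(SI(KK))K))
  step 8: K(K(KKK)(KS(SI(KK))K))
  step 9: K(KKK)
  step 10: KK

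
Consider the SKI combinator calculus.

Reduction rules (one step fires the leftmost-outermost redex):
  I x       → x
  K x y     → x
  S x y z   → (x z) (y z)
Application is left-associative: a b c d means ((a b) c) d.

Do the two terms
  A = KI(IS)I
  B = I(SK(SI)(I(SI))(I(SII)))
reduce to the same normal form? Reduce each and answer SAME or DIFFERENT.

Term A:
  start: KI(IS)I
  step 1: II
  step 2: I

Term B:
  start: I(SK(SI)(I(SI))(I(SII)))
  step 1: SK(SI)(I(SI))(I(SII))
  step 2: K(I(SI))(SI(I(SI)))(I(SII))
  step 3: I(SI)(I(SII))
  step 4: SI(I(SII))
  step 5: SI(SII)

Answer: DIFFERENT — A ⇓ I, B ⇓ SI(SII)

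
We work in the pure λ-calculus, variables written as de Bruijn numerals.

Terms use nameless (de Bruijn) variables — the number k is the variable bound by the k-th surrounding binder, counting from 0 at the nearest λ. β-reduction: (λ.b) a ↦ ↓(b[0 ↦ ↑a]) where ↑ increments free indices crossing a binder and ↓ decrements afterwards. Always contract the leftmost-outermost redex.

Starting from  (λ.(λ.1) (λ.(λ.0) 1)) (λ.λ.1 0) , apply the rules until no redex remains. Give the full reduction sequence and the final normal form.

  start: (λ.(λ.1) (λ.(λ.0) 1)) (λ.λ.1 0)
  step 1: (λ.λ.λ.1 0) (λ.(λ.0) (λ.λ.1 0))
  step 2: λ.λ.1 0

Answer: normal form = λ.λ.1 0  (in 2 steps)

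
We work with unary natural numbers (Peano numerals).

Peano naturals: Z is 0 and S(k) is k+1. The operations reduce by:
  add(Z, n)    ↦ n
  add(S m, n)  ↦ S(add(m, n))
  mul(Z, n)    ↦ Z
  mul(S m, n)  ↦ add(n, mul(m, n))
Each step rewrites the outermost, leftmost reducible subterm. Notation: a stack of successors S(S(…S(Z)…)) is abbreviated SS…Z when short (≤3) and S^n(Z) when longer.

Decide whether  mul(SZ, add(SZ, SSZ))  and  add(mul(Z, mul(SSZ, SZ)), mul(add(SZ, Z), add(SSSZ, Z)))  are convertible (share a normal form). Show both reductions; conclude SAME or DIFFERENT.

Term A:
  start: mul(SZ, add(SZ, SSZ))
  step 1: add(add(SZ, SSZ), mul(Z, add(SZ, SSZ)))
  step 2: add(S(add(Z, SSZ)), mul(Z, add(SZ, SSZ)))
  step 3: S(add(add(Z, SSZ), mul(Z, add(SZ, SSZ))))
  step 4: S(add(SSZ, mul(Z, add(SZ, SSZ))))
  step 5: S(S(add(SZ, mul(Z, add(SZ, SSZ)))))
  step 6: S(S(S(add(Z, mul(Z, add(SZ, SSZ))))))
  step 7: S(S(S(mul(Z, add(SZ, SSZ)))))
  step 8: SSSZ

Term B:
  start: add(mul(Z, mul(SSZ, SZ)), mul(add(SZ, Z), add(SSSZ, Z)))
  step 1: add(Z, mul(add(SZ, Z), add(SSSZ, Z)))
  step 2: mul(add(SZ, Z), add(SSSZ, Z))
  step 3: mul(S(add(Z, Z)), add(SSSZ, Z))
  step 4: add(add(SSSZ, Z), mul(add(Z, Z), add(SSSZ, Z)))
  step 5: add(S(add(SSZ, Z)), mul(add(Z, Z), add(SSSZ, Z)))
  step 6: S(add(add(SSZ, Z), mul(add(Z, Z), add(SSSZ, Z))))
  step 7: S(add(S(add(SZ, Z)), mul(add(Z, Z), add(SSSZ, Z))))
  step 8: S(S(add(add(SZ, Z), mul(add(Z, Z), add(SSSZ, Z)))))
  step 9: S(S(add(S(add(Z, Z)), mul(add(Z, Z), add(SSSZ, Z)))))
  step 10: S(S(S(add(add(Z, Z), mul(add(Z, Z), add(SSSZ, Z))))))
  step 11: S(S(S(add(Z, mul(add(Z, Z), add(SSSZ, Z))))))
  step 12: S(S(S(mul(add(Z, Z), add(SSSZ, Z)))))
  step 13: S(S(S(mul(Z, add(SSSZ, Z)))))
  step 14: SSSZ

Answer: SAME — A ⇓ SSSZ, B ⇓ SSSZ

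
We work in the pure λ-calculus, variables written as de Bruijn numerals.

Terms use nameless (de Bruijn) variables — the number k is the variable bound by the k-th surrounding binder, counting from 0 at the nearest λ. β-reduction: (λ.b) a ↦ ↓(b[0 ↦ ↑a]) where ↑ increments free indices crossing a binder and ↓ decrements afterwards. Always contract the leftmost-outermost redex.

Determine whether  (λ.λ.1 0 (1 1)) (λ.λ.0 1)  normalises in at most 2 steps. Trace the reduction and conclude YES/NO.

Answer: NO — after 2 steps the term is λ.(λ.0 1) ((λ.λ.0 1) (λ.λ.0 1)), not yet normal

Derivation:
  start: (λ.λ.1 0 (1 1)) (λ.λ.0 1)
  [1] λ.(λ.λ.0 1) 0 ((λ.λ.0 1) (λ.λ.0 1))
  [2] λ.(λ.0 1) ((λ.λ.0 1) (λ.λ.0 1))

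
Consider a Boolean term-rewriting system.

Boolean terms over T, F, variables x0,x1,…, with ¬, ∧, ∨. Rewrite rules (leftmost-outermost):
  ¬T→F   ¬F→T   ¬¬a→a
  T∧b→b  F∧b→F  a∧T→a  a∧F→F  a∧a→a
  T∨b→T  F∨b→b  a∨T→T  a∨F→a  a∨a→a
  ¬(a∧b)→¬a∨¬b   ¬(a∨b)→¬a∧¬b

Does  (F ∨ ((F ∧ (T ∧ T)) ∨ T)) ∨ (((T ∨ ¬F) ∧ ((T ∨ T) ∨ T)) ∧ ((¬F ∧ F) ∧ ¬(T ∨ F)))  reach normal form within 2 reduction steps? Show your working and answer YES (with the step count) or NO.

Answer: NO — after 2 steps the term is T ∨ (((T ∨ ¬F) ∧ ((T ∨ T) ∨ T)) ∧ ((¬F ∧ F) ∧ ¬(T ∨ F))), not yet normal

Reduction:
  start: (F ∨ ((F ∧ (T ∧ T)) ∨ T)) ∨ (((T ∨ ¬F) ∧ ((T ∨ T) ∨ T)) ∧ ((¬F ∧ F) ∧ ¬(T ∨ F)))
  step 1: ((F ∧ (T ∧ T)) ∨ T) ∨ (((T ∨ ¬F) ∧ ((T ∨ T) ∨ T)) ∧ ((¬F ∧ F) ∧ ¬(T ∨ F)))
  step 2: T ∨ (((T ∨ ¬F) ∧ ((T ∨ T) ∨ T)) ∧ ((¬F ∧ F) ∧ ¬(T ∨ F)))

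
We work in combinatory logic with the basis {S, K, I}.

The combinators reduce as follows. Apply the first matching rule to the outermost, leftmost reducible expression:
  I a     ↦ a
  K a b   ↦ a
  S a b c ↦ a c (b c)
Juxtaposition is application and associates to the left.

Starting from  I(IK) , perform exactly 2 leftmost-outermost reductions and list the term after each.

Answer: after 2 steps: K

Derivation:
  start: I(IK)
  →1  IK
  →2  K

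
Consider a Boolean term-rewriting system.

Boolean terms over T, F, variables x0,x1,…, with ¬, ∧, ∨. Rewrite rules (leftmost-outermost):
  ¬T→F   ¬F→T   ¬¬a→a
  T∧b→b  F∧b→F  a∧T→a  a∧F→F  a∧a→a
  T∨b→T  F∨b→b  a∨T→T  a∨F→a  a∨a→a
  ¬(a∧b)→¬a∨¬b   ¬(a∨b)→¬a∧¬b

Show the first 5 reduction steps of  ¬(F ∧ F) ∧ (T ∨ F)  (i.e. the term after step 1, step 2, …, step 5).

Answer: after 5 steps: T

Reduction:
  start: ¬(F ∧ F) ∧ (T ∨ F)
  [1] (¬F ∨ ¬F) ∧ (T ∨ F)
  [2] ¬F ∧ (T ∨ F)
  [3] T ∧ (T ∨ F)
  [4] T ∨ F
  [5] T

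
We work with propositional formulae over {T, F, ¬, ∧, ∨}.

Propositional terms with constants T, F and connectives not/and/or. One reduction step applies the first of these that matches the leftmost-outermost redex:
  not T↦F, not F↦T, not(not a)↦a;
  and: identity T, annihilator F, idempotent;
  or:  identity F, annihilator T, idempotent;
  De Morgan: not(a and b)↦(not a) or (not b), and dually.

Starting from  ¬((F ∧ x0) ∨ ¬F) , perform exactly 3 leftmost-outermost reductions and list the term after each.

  start: ¬((F ∧ x0) ∨ ¬F)
  →1  ¬(F ∧ x0) ∧ ¬¬F
  →2  (¬F ∨ ¬x0) ∧ ¬¬F
  →3  (T ∨ ¬x0) ∧ ¬¬F

Answer: after 3 steps: (T ∨ ¬x0) ∧ ¬¬F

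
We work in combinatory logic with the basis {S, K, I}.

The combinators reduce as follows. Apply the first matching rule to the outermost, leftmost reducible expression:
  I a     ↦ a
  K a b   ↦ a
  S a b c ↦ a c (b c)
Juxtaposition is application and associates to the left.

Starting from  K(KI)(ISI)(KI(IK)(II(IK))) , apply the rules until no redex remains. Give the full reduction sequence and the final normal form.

  start: K(KI)(ISI)(KI(IK)(II(IK)))
  →1  KI(KI(IK)(II(IK)))
  →2  I

Answer: normal form = I  (in 2 steps)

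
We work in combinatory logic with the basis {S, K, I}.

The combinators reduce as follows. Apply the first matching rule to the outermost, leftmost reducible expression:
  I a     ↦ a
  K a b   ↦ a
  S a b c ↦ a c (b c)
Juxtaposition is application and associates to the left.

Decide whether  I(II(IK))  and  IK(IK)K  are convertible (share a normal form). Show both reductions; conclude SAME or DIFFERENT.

Term A:
  start: I(II(IK))
  →1  II(IK)
  →2  I(IK)
  →3  IK
  →4  K

Term B:
  start: IK(IK)K
  →1  K(IK)K
  →2  IK
  →3  K

Answer: SAME — A ⇓ K, B ⇓ K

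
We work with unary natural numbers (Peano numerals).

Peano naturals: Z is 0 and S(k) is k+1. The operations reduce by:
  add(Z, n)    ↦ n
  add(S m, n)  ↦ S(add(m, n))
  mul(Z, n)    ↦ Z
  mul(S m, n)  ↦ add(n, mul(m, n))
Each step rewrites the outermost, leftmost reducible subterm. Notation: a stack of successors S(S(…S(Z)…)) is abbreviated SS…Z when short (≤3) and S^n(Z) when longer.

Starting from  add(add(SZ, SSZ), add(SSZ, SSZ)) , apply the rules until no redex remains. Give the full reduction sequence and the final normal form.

  start: add(add(SZ, SSZ), add(SSZ, SSZ))
  [1] add(S(add(Z, SSZ)), add(SSZ, SSZ))
  [2] S(add(add(Z, SSZ), add(SSZ, SSZ)))
  [3] S(add(SSZ, add(SSZ, SSZ)))
  [4] S(S(add(SZ, add(SSZ, SSZ))))
  [5] S(S(S(add(Z, add(SSZ, SSZ)))))
  [6] S(S(S(add(SSZ, SSZ))))
  [7] S(S(S(S(add(SZ, SSZ)))))
  [8] S(S(S(S(S(add(Z, SSZ))))))
  [9] S^7(Z)

Answer: normal form = S^7(Z)  (in 9 steps)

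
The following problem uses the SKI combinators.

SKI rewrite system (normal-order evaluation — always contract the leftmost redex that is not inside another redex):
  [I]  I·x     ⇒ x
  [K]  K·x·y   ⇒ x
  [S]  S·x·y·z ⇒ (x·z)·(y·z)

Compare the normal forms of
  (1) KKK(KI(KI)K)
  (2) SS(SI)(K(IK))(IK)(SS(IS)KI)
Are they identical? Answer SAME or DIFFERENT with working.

Answer: SAME — A ⇓ KK, B ⇓ KK

Derivation:
Term A:
  start: KKK(KI(KI)K)
  →1  K(KI(KI)K)
  →2  K(IK)
  →3  KK

Term B:
  start: SS(SI)(K(IK))(IK)(SS(IS)KI)
  →1  S(K(IK))(SI(K(IK)))(IK)(SS(IS)KI)
  →2  K(IK)(IK)(SI(K(IK))(IK))(SS(IS)KI)
  →3  IK(SI(K(IK))(IK))(SS(IS)KI)
  →4  K(SI(K(IK))(IK))(SS(IS)KI)
  →5  SI(K(IK))(IK)
  →6  I(IK)(K(IK)(IK))
  →7  IK(K(IK)(IK))
  →8  K(K(IK)(IK))
  →9  K(IK)
  →10  KK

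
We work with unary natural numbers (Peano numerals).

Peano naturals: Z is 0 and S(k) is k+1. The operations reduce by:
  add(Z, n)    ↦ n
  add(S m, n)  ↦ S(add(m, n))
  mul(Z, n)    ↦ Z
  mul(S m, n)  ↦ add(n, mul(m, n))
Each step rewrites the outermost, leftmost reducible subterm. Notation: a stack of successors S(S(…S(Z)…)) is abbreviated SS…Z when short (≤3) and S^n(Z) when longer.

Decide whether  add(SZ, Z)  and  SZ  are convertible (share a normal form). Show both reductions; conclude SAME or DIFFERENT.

Term A:
  start: add(SZ, Z)
  [1] S(add(Z, Z))
  [2] SZ

Term B:
  start: SZ

Answer: SAME — A ⇓ SZ, B ⇓ SZ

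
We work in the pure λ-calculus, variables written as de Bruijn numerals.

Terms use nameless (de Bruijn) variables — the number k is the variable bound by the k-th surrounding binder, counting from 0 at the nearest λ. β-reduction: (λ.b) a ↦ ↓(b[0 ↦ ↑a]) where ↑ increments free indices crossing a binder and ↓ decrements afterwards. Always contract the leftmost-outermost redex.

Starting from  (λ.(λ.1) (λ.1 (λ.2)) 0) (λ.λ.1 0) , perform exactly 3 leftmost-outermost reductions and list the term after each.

Answer: after 3 steps: λ.(λ.λ.1 0) 0

Derivation:
  start: (λ.(λ.1) (λ.1 (λ.2)) 0) (λ.λ.1 0)
  step 1: (λ.λ.λ.1 0) (λ.(λ.λ.1 0) (λ.λ.λ.1 0)) (λ.λ.1 0)
  step 2: (λ.λ.1 0) (λ.λ.1 0)
  step 3: λ.(λ.λ.1 0) 0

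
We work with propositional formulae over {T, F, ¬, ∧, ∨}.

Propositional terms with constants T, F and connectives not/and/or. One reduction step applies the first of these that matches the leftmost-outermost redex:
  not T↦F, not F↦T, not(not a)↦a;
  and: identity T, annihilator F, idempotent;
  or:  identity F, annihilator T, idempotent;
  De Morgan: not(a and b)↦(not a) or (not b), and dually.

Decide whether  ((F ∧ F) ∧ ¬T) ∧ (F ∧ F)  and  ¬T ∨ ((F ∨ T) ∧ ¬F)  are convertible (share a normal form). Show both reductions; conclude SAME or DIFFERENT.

Answer: DIFFERENT — A ⇓ F, B ⇓ T

Working:
Term A:
  start: ((F ∧ F) ∧ ¬T) ∧ (F ∧ F)
  step 1: (F ∧ ¬T) ∧ (F ∧ F)
  step 2: F ∧ (F ∧ F)
  step 3: F

Term B:
  start: ¬T ∨ ((F ∨ T) ∧ ¬F)
  step 1: F ∨ ((F ∨ T) ∧ ¬F)
  step 2: (F ∨ T) ∧ ¬F
  step 3: T ∧ ¬F
  step 4: ¬F
  step 5: T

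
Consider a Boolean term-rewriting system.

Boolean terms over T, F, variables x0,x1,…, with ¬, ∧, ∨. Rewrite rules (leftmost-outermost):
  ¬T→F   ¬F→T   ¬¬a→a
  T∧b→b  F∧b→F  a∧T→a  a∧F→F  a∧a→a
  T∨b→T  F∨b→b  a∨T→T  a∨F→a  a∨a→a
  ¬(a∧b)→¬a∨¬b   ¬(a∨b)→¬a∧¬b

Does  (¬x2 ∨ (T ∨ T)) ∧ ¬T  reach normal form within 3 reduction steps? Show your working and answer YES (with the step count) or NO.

  start: (¬x2 ∨ (T ∨ T)) ∧ ¬T
  step 1: (¬x2 ∨ T) ∧ ¬T
  step 2: T ∧ ¬T
  step 3: ¬T

Answer: NO — after 3 steps the term is ¬T, not yet normal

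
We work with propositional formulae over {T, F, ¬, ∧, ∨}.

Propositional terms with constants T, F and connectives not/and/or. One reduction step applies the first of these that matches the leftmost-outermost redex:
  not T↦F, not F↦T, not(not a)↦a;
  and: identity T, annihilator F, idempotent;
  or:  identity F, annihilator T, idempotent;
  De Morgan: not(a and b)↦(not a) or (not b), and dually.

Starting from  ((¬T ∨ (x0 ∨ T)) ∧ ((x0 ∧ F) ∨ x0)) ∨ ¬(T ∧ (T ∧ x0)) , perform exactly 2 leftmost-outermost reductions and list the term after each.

  start: ((¬T ∨ (x0 ∨ T)) ∧ ((x0 ∧ F) ∨ x0)) ∨ ¬(T ∧ (T ∧ x0))
  step 1: ((F ∨ (x0 ∨ T)) ∧ ((x0 ∧ F) ∨ x0)) ∨ ¬(T ∧ (T ∧ x0))
  step 2: ((x0 ∨ T) ∧ ((x0 ∧ F) ∨ x0)) ∨ ¬(T ∧ (T ∧ x0))

Answer: after 2 steps: ((x0 ∨ T) ∧ ((x0 ∧ F) ∨ x0)) ∨ ¬(T ∧ (T ∧ x0))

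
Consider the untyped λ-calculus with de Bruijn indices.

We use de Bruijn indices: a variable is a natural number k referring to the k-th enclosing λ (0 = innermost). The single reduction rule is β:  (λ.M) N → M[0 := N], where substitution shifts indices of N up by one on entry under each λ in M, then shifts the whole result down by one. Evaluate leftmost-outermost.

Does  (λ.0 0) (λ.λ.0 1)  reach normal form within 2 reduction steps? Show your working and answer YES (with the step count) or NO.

Answer: YES — reaches normal form λ.0 (λ.λ.0 1) in 2 ≤ 2 steps

Reduction:
  start: (λ.0 0) (λ.λ.0 1)
  [1] (λ.λ.0 1) (λ.λ.0 1)
  [2] λ.0 (λ.λ.0 1)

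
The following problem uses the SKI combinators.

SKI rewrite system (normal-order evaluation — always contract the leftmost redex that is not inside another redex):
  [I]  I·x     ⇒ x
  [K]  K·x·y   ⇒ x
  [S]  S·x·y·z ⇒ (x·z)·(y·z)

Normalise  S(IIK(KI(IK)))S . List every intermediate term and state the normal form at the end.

Answer: normal form = S(KI)S  (in 3 steps)

Working:
  start: S(IIK(KI(IK)))S
  step 1: S(IK(KI(IK)))S
  step 2: S(K(KI(IK)))S
  step 3: S(KI)S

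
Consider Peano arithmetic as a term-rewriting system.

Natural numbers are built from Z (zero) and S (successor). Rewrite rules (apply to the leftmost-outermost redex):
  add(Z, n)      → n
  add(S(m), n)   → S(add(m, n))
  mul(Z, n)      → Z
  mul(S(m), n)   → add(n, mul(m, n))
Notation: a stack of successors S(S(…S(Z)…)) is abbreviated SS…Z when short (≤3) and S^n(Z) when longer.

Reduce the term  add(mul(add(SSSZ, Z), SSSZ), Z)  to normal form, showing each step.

  start: add(mul(add(SSSZ, Z), SSSZ), Z)
  step 1: add(mul(S(add(SSZ, Z)), SSSZ), Z)
  step 2: add(add(SSSZ, mul(add(SSZ, Z), SSSZ)), Z)
  step 3: add(S(add(SSZ, mul(add(SSZ, Z), SSSZ))), Z)
  step 4: S(add(add(SSZ, mul(add(SSZ, Z), SSSZ)), Z))
  step 5: S(add(S(add(SZ, mul(add(SSZ, Z), SSSZ))), Z))
  step 6: S(S(add(add(SZ, mul(add(SSZ, Z), SSSZ)), Z)))
  step 7: S(S(add(S(add(Z, mul(add(SSZ, Z), SSSZ))), Z)))
  step 8: S(S(S(add(add(Z, mul(add(SSZ, Z), SSSZ)), Z))))
  step 9: S(S(S(add(mul(add(SSZ, Z), SSSZ), Z))))
  step 10: S(S(S(add(mul(S(add(SZ, Z)), SSSZ), Z))))
  step 11: S(S(S(add(add(SSSZ, mul(add(SZ, Z), SSSZ)), Z))))
  step 12: S(S(S(add(S(add(SSZ, mul(add(SZ, Z), SSSZ))), Z))))
  step 13: S(S(S(S(add(add(SSZ, mul(add(SZ, Z), SSSZ)), Z)))))
  step 14: S(S(S(S(add(S(add(SZ, mul(add(SZ, Z), SSSZ))), Z)))))
  step 15: S(S(S(S(S(add(add(SZ, mul(add(SZ, Z), SSSZ)), Z))))))
  step 16: S(S(S(S(S(add(S(add(Z, mul(add(SZ, Z), SSSZ))), Z))))))
  step 17: S(S(S(S(S(S(add(add(Z, mul(add(SZ, Z), SSSZ)), Z)))))))
  step 18: S(S(S(S(S(S(add(mul(add(SZ, Z), SSSZ), Z)))))))
  step 19: S(S(S(S(S(S(add(mul(S(add(Z, Z)), SSSZ), Z)))))))
  step 20: S(S(S(S(S(S(add(add(SSSZ, mul(add(Z, Z), SSSZ)), Z)))))))
  step 21: S(S(S(S(S(S(add(S(add(SSZ, mul(add(Z, Z), SSSZ))), Z)))))))
  step 22: S(S(S(S(S(S(S(add(add(SSZ, mul(add(Z, Z), SSSZ)), Z))))))))
  step 23: S(S(S(S(S(S(S(add(S(add(SZ, mul(add(Z, Z), SSSZ))), Z))))))))
  step 24: S(S(S(S(S(S(S(S(add(add(SZ, mul(add(Z, Z), SSSZ)), Z)))))))))
  step 25: S(S(S(S(S(S(S(S(add(S(add(Z, mul(add(Z, Z), SSSZ))), Z)))))))))
  step 26: S(S(S(S(S(S(S(S(S(add(add(Z, mul(add(Z, Z), SSSZ)), Z))))))))))
  step 27: S(S(S(S(S(S(S(S(S(add(mul(add(Z, Z), SSSZ), Z))))))))))
  step 28: S(S(S(S(S(S(S(S(S(add(mul(Z, SSSZ), Z))))))))))
  step 29: S(S(S(S(S(S(S(S(S(add(Z, Z))))))))))
  step 30: S^9(Z)

Answer: normal form = S^9(Z)  (in 30 steps)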